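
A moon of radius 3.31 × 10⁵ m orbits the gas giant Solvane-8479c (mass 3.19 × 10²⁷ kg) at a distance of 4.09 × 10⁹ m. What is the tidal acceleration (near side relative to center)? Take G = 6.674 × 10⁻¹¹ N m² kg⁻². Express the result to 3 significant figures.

Δa = 2GMr/d³
   = 2 × (6.674 × 10⁻¹¹) × (3.19 × 10²⁷) × (3.31 × 10⁵) / (4.09 × 10⁹)³
   = 2.06 × 10⁻⁶ m/s²

2.06 × 10⁻⁶ m/s²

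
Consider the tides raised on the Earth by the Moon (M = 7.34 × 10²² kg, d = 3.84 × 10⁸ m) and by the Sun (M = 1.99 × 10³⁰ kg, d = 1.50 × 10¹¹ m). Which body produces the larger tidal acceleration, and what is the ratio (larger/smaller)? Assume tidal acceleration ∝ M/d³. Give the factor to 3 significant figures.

The Moon, by a factor of ≈ 2.20

Tidal acceleration ∝ M/d³, so compare M/d³ for each.
The Moon: (7.34 × 10²²) / (3.84 × 10⁸)³ = 1.296 × 10⁻³
The Sun: (1.99 × 10³⁰) / (1.50 × 10¹¹)³ = 5.896 × 10⁻⁴
Ratio (larger/smaller) = 2.20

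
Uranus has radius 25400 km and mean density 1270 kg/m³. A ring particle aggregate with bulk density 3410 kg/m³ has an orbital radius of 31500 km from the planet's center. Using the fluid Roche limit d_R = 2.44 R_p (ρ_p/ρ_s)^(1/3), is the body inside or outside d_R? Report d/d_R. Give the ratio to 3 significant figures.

inside; d/d_R ≈ 0.706

d_R = 2.44 × (25400 km) × (1270/3410)^(1/3) = 44590 km
d/d_R = (31500) / (44590) = 0.706
Since d/d_R < 1, the body is inside the Roche limit.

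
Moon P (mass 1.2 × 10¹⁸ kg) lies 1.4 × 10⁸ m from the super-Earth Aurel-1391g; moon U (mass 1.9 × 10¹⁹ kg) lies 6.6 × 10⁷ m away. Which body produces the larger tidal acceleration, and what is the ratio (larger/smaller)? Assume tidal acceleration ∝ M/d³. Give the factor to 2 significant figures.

Compare M/d³ for the two perturbers:
Moon P: (1.2 × 10¹⁸) / (1.4 × 10⁸)³ = 4.373 × 10⁻⁷
Moon U: (1.9 × 10¹⁹) / (6.6 × 10⁷)³ = 6.609 × 10⁻⁵
Ratio (larger/smaller) = 150

Moon U, by a factor of ≈ 150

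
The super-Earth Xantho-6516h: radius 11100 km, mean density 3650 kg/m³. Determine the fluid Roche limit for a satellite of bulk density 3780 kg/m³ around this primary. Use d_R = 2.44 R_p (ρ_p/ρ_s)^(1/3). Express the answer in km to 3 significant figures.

d_R = 2.44 × 11100 km × (3650/3780)^(1/3)
    = 26800 km

26800 km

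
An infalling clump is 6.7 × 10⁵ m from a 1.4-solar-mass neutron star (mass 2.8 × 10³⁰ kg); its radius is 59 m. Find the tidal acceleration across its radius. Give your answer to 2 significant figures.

Δg = 2GMr/d³
   = 2 × (6.674 × 10⁻¹¹) × (2.8 × 10³⁰) × (59) / (6.7 × 10⁵)³
   = 7.3 × 10⁴ m/s²

7.3 × 10⁴ m/s²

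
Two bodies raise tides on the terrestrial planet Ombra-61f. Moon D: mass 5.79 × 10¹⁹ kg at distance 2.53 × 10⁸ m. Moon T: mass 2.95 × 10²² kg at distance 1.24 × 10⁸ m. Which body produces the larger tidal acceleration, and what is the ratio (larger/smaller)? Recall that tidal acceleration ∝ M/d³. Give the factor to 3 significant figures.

Tidal acceleration ∝ M/d³, so compare M/d³ for each.
Moon D: (5.79 × 10¹⁹) / (2.53 × 10⁸)³ = 3.575 × 10⁻⁶
Moon T: (2.95 × 10²²) / (1.24 × 10⁸)³ = 1.547 × 10⁻²
Ratio (larger/smaller) = 4330

Moon T, by a factor of ≈ 4330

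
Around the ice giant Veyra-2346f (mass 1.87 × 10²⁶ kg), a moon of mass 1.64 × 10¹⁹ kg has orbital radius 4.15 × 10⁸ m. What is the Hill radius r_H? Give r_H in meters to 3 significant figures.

r_H ≈ a (m/3M)^(1/3)
    = (4.15 × 10⁸) × (1.64 × 10¹⁹ / (3 × 1.87 × 10²⁶))^(1/3)
    = 1.28 × 10⁶ m

1.28 × 10⁶ m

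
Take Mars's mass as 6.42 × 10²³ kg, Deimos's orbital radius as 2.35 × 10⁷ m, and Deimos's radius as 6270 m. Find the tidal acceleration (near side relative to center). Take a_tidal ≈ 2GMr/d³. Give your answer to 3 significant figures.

4.14 × 10⁻⁵ m/s²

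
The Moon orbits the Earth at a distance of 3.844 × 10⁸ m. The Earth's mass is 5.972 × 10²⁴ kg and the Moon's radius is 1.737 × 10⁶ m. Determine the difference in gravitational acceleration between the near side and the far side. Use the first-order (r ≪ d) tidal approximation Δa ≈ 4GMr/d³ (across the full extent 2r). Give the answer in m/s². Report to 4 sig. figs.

4.875 × 10⁻⁵ m/s²

Δg = 4GMr/d³
   = 4 × (6.674 × 10⁻¹¹) × (5.972 × 10²⁴) × (1.737 × 10⁶) / (3.844 × 10⁸)³
   = 4.875 × 10⁻⁵ m/s²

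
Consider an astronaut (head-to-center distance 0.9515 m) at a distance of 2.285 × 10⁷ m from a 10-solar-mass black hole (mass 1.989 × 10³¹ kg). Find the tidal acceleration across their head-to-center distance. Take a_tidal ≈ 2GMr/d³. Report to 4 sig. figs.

Since r ≪ d, expand the inverse-square field across one radius to get the leading 2GMr/d³ term.
Δa = 2GMr/d³
   = 2 × (6.674 × 10⁻¹¹) × (1.989 × 10³¹) × (0.9515) / (2.285 × 10⁷)³
   = 2.117 × 10⁻¹ m/s²

2.117 × 10⁻¹ m/s²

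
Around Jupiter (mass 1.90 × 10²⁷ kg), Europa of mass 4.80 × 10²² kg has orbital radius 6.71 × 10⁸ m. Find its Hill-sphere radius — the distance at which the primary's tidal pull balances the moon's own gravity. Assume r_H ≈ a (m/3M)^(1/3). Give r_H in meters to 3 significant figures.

r_H ≈ a (m/3M)^(1/3)
    = (6.71 × 10⁸) × (4.80 × 10²² / (3 × 1.90 × 10²⁷))^(1/3)
    = 1.37 × 10⁷ m

1.37 × 10⁷ m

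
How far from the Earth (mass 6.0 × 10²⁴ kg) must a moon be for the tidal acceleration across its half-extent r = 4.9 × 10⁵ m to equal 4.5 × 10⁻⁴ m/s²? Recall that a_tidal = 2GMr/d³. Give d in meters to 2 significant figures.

2GMr/d³ = a_tidal  ⇒  d = (2GMr / a_tidal)^(1/3)
d = (2 × 6.674×10⁻¹¹ × (6.0 × 10²⁴) × (4.9 × 10⁵) / (4.5 × 10⁻⁴))^(1/3)
  = 9.6 × 10⁷ m

9.6 × 10⁷ m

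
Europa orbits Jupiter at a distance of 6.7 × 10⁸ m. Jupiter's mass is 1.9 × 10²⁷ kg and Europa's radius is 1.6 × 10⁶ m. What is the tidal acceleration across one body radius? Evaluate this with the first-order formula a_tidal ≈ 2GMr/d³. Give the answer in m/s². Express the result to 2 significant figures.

a_tidal = 2GMr/d³
        = 2 × (6.674 × 10⁻¹¹) × (1.9 × 10²⁷) × (1.6 × 10⁶) / (6.7 × 10⁸)³
        = 1.3 × 10⁻³ m/s²

1.3 × 10⁻³ m/s²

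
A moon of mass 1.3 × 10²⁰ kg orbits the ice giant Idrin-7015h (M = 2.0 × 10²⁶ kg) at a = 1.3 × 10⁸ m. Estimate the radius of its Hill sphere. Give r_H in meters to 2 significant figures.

r_H ≈ a (m/3M)^(1/3)
    = (1.3 × 10⁸) × (1.3 × 10²⁰ / (3 × 2.0 × 10²⁶))^(1/3)
    = 7.8 × 10⁵ m

7.8 × 10⁵ m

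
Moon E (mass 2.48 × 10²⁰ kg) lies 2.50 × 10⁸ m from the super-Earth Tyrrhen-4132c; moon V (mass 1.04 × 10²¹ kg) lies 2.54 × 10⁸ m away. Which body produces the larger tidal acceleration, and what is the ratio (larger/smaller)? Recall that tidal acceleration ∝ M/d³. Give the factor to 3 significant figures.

Moon V, by a factor of ≈ 4.00

Compare M/d³ for the two perturbers:
Moon E: (2.48 × 10²⁰) / (2.50 × 10⁸)³ = 1.587 × 10⁻⁵
Moon V: (1.04 × 10²¹) / (2.54 × 10⁸)³ = 6.346 × 10⁻⁵
Ratio (larger/smaller) = 4.00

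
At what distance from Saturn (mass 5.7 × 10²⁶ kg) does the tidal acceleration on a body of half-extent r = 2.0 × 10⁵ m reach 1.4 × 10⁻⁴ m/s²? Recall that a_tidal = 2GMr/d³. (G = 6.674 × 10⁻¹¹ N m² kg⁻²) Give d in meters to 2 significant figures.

4.8 × 10⁸ m

2GMr/d³ = a_tidal  ⇒  d = (2GMr / a_tidal)^(1/3)
d = (2 × 6.674×10⁻¹¹ × (5.7 × 10²⁶) × (2.0 × 10⁵) / (1.4 × 10⁻⁴))^(1/3)
  = 4.8 × 10⁸ m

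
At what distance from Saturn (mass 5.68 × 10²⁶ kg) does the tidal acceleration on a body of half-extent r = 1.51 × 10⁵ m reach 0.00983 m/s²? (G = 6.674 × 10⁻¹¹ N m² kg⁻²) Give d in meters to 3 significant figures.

2GMr/d³ = a_tidal  ⇒  d = (2GMr / a_tidal)^(1/3)
d = (2 × 6.674×10⁻¹¹ × (5.68 × 10²⁶) × (1.51 × 10⁵) / (0.00983))^(1/3)
  = 1.05 × 10⁸ m

1.05 × 10⁸ m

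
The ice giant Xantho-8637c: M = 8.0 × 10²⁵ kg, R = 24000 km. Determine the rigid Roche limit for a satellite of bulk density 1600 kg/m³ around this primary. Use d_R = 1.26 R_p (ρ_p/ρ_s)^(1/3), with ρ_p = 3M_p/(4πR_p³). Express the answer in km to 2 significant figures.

ρ_p = 3M_p/(4πR_p³) = 3 × (8.0 × 10²⁵) / (4π × (2.4 × 10⁷ m)³) = 1400 kg/m³
d_R = 1.26 × 24000 km × (1400/1600)^(1/3)
    = 29000 km

29000 km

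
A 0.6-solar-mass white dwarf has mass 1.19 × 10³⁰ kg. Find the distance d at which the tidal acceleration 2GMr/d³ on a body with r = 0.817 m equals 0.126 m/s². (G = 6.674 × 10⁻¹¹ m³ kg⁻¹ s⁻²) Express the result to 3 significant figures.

1.01 × 10⁷ m

2GMr/d³ = a_tidal  ⇒  d = (2GMr / a_tidal)^(1/3)
d = (2 × 6.674×10⁻¹¹ × (1.19 × 10³⁰) × (0.817) / (0.126))^(1/3)
  = 1.01 × 10⁷ m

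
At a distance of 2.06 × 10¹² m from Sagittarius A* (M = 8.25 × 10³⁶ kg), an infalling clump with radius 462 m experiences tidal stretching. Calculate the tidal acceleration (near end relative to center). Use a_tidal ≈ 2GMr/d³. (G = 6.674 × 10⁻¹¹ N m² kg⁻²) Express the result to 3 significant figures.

5.82 × 10⁻⁸ m/s²

Δg = 2GMr/d³
   = 2 × (6.674 × 10⁻¹¹) × (8.25 × 10³⁶) × (462) / (2.06 × 10¹²)³
   = 5.82 × 10⁻⁸ m/s²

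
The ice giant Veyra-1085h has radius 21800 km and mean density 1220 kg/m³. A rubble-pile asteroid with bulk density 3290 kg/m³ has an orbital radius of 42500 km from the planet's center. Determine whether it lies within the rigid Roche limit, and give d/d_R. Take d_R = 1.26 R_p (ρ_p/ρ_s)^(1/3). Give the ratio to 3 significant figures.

outside; d/d_R ≈ 2.15

d_R = 1.26 × (21800 km) × (1220/3290)^(1/3) = 19730 km
d/d_R = (42500) / (19730) = 2.15
Since d/d_R > 1, the body is outside the Roche limit.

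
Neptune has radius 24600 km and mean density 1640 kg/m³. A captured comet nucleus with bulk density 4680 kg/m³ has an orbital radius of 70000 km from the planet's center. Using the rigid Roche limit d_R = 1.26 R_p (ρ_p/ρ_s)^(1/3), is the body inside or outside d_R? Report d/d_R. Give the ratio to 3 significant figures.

outside; d/d_R ≈ 3.20

d_R = 1.26 × (24600 km) × (1640/4680)^(1/3) = 21850 km
d/d_R = (70000) / (21850) = 3.20
Since d/d_R > 1, the body is outside the Roche limit.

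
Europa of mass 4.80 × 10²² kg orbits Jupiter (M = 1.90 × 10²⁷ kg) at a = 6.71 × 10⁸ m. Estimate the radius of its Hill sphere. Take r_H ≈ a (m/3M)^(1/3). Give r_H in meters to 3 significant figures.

1.37 × 10⁷ m

r_H ≈ a (m/3M)^(1/3)
    = (6.71 × 10⁸) × (4.80 × 10²² / (3 × 1.90 × 10²⁷))^(1/3)
    = 1.37 × 10⁷ m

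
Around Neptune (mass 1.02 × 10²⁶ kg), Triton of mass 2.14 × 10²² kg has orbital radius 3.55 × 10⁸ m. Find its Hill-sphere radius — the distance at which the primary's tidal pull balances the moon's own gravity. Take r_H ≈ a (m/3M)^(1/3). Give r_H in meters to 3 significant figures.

1.46 × 10⁷ m

r_H ≈ a (m/3M)^(1/3)
    = (3.55 × 10⁸) × (2.14 × 10²² / (3 × 1.02 × 10²⁶))^(1/3)
    = 1.46 × 10⁷ m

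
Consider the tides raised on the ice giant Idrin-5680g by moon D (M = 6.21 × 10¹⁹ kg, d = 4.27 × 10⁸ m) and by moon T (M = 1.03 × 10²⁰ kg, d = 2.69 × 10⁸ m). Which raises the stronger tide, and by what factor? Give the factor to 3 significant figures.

Tidal acceleration ∝ M/d³, so compare M/d³ for each.
Moon D: (6.21 × 10¹⁹) / (4.27 × 10⁸)³ = 7.976 × 10⁻⁷
Moon T: (1.03 × 10²⁰) / (2.69 × 10⁸)³ = 5.292 × 10⁻⁶
Ratio (larger/smaller) = 6.63

Moon T, by a factor of ≈ 6.63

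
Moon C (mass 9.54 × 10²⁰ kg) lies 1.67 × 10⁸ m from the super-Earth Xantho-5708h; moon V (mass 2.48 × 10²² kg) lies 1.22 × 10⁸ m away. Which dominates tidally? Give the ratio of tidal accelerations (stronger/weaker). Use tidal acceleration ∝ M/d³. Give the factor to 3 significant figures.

Tidal stretch scales as M/d³; compute that for each body.
Moon C: (9.54 × 10²⁰) / (1.67 × 10⁸)³ = 2.048 × 10⁻⁴
Moon V: (2.48 × 10²²) / (1.22 × 10⁸)³ = 1.366 × 10⁻²
Ratio (larger/smaller) = 66.7

Moon V, by a factor of ≈ 66.7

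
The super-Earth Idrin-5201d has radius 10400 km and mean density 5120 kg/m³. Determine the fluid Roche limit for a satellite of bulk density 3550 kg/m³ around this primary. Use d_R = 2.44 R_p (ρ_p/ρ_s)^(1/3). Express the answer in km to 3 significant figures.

d_R = 2.44 × 10400 km × (5120/3550)^(1/3)
    = 28700 km

28700 km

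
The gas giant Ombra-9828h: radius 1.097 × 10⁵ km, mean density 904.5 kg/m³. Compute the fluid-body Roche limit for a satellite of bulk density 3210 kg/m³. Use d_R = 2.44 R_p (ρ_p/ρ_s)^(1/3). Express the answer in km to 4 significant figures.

1.755 × 10⁵ km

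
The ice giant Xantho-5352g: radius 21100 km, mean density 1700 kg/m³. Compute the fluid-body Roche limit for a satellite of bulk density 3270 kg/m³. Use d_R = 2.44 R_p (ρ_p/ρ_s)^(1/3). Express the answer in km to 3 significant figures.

d_R = 2.44 × 21100 km × (1700/3270)^(1/3)
    = 41400 km

41400 km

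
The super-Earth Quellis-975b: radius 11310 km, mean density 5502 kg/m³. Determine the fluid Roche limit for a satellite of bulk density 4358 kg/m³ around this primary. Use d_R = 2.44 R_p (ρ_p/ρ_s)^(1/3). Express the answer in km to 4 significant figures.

d_R = 2.44 × 11310 km × (5502/4358)^(1/3)
    = 29830 km

29830 km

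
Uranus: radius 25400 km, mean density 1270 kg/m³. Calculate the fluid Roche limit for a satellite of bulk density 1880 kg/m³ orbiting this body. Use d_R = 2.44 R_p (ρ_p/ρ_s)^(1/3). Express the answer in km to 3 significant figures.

54400 km

d_R = 2.44 × 25400 km × (1270/1880)^(1/3)
    = 54400 km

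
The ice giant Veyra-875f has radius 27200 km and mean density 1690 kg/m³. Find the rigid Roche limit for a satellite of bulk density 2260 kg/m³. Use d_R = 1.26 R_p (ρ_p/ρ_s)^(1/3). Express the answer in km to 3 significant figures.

31100 km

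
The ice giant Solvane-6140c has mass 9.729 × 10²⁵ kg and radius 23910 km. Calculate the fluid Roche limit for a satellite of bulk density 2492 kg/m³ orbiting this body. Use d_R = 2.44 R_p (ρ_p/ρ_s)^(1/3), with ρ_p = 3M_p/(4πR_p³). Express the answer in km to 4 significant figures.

ρ_p = 3M_p/(4πR_p³) = 3 × (9.729 × 10²⁵) / (4π × (2.391 × 10⁷ m)³) = 1699 kg/m³
d_R = 2.44 × 23910 km × (1699/2492)^(1/3)
    = 51350 km

51350 km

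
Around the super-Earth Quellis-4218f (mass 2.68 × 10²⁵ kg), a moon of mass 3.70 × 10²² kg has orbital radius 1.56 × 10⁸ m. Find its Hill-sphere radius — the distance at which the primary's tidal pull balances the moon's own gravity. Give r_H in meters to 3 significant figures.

1.20 × 10⁷ m

r_H ≈ a (m/3M)^(1/3)
    = (1.56 × 10⁸) × (3.70 × 10²² / (3 × 2.68 × 10²⁵))^(1/3)
    = 1.20 × 10⁷ m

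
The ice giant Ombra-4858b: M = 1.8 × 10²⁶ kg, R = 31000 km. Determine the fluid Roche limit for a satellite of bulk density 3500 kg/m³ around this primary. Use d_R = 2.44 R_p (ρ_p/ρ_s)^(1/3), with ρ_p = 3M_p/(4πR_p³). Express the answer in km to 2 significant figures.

56000 km

ρ_p = 3M_p/(4πR_p³) = 3 × (1.8 × 10²⁶) / (4π × (3.1 × 10⁷ m)³) = 1400 kg/m³
d_R = 2.44 × 31000 km × (1400/3500)^(1/3)
    = 56000 km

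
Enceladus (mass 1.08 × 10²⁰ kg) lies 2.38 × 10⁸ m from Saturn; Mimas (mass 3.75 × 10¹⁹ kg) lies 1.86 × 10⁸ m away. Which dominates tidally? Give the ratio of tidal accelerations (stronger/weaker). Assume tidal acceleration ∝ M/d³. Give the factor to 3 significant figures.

Enceladus, by a factor of ≈ 1.37

The tide-raising term goes as M/d³ (the gradient of a 1/d² field).
Enceladus: (1.08 × 10²⁰) / (2.38 × 10⁸)³ = 8.011 × 10⁻⁶
Mimas: (3.75 × 10¹⁹) / (1.86 × 10⁸)³ = 5.828 × 10⁻⁶
Ratio (larger/smaller) = 1.37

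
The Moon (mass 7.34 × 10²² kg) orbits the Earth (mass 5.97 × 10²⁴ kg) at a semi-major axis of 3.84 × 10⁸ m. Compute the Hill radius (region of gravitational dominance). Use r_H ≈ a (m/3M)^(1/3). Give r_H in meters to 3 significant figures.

6.15 × 10⁷ m

r_H ≈ a (m/3M)^(1/3)
    = (3.84 × 10⁸) × (7.34 × 10²² / (3 × 5.97 × 10²⁴))^(1/3)
    = 6.15 × 10⁷ m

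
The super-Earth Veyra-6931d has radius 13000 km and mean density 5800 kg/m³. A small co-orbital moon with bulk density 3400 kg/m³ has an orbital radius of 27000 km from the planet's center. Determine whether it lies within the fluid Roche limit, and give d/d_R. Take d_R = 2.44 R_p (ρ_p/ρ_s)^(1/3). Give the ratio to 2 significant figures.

d_R = 2.44 × (13000 km) × (5800/3400)^(1/3) = 37900 km
d/d_R = (27000) / (37900) = 0.71
Since d/d_R < 1, the body is inside the Roche limit.

inside; d/d_R ≈ 0.71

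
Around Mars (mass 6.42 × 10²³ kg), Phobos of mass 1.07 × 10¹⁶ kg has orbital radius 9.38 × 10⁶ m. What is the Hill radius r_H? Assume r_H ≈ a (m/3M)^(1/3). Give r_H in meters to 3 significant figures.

r_H ≈ a (m/3M)^(1/3)
    = (9.38 × 10⁶) × (1.07 × 10¹⁶ / (3 × 6.42 × 10²³))^(1/3)
    = 1.66 × 10⁴ m

1.66 × 10⁴ m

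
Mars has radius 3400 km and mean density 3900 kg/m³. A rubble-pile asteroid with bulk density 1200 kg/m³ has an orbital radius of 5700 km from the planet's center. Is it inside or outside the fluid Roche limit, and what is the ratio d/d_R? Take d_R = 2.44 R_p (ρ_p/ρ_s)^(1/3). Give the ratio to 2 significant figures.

inside; d/d_R ≈ 0.46

d_R = 2.44 × (3400 km) × (3900/1200)^(1/3) = 12290 km
d/d_R = (5700) / (12290) = 0.46
Since d/d_R < 1, the body is inside the Roche limit.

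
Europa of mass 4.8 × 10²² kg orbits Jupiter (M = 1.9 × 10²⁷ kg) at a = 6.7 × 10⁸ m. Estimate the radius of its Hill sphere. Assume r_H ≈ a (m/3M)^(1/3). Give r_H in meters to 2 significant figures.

r_H ≈ a (m/3M)^(1/3)
    = (6.7 × 10⁸) × (4.8 × 10²² / (3 × 1.9 × 10²⁷))^(1/3)
    = 1.4 × 10⁷ m

1.4 × 10⁷ m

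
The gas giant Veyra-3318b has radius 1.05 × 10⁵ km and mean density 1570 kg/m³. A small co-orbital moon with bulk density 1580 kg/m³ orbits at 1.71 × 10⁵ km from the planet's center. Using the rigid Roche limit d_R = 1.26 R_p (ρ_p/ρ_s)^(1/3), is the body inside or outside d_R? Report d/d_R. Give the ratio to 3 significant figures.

outside; d/d_R ≈ 1.30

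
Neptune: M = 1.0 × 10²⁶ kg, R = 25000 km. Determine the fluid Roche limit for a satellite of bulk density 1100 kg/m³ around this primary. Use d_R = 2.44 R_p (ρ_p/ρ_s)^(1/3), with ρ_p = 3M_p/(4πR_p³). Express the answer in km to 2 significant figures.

68000 km

ρ_p = 3M_p/(4πR_p³) = 3 × (1.0 × 10²⁶) / (4π × (2.5 × 10⁷ m)³) = 1500 kg/m³
d_R = 2.44 × 25000 km × (1500/1100)^(1/3)
    = 68000 km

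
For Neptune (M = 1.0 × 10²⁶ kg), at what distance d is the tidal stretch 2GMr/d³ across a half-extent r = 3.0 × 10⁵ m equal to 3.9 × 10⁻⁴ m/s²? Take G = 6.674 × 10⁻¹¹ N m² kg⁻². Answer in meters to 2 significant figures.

2.2 × 10⁸ m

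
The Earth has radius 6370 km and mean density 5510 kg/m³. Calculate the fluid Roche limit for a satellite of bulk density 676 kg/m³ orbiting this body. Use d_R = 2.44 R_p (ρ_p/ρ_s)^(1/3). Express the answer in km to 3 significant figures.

31300 km

d_R = 2.44 × 6370 km × (5510/676)^(1/3)
    = 31300 km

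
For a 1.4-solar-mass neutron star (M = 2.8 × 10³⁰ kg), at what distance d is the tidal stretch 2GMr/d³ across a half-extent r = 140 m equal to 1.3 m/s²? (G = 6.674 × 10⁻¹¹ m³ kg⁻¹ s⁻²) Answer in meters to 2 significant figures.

2GMr/d³ = a_tidal  ⇒  d = (2GMr / a_tidal)^(1/3)
d = (2 × 6.674×10⁻¹¹ × (2.8 × 10³⁰) × (140) / (1.3))^(1/3)
  = 3.4 × 10⁷ m

3.4 × 10⁷ m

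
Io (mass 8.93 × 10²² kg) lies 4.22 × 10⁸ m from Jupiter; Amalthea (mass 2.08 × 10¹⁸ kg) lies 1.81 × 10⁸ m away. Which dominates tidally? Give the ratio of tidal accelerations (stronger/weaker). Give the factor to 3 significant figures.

Io, by a factor of ≈ 3390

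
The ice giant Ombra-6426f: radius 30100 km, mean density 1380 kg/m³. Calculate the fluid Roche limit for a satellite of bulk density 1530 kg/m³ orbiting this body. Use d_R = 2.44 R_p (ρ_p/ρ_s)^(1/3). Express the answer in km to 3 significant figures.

71000 km

d_R = 2.44 × 30100 km × (1380/1530)^(1/3)
    = 71000 km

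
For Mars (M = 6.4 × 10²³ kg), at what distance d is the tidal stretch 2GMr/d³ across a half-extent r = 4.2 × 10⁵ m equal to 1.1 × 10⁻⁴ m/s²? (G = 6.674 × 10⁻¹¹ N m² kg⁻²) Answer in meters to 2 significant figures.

6.9 × 10⁷ m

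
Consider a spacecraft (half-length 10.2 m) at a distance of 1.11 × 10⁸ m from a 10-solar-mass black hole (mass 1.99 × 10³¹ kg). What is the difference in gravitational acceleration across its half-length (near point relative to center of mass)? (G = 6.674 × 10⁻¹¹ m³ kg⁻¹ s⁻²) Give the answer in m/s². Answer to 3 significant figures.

Since r ≪ d, expand the inverse-square field across one radius to get the leading 2GMr/d³ term.
Δa = 2GMr/d³
   = 2 × (6.674 × 10⁻¹¹) × (1.99 × 10³¹) × (10.2) / (1.11 × 10⁸)³
   = 1.98 × 10⁻² m/s²

1.98 × 10⁻² m/s²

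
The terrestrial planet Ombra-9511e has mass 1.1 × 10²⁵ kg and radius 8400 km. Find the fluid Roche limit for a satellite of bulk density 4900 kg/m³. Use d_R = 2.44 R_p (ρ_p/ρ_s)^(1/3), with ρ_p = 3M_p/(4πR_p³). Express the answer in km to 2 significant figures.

20000 km

ρ_p = 3M_p/(4πR_p³) = 3 × (1.1 × 10²⁵) / (4π × (8.4 × 10⁶ m)³) = 4400 kg/m³
d_R = 2.44 × 8400 km × (4400/4900)^(1/3)
    = 20000 km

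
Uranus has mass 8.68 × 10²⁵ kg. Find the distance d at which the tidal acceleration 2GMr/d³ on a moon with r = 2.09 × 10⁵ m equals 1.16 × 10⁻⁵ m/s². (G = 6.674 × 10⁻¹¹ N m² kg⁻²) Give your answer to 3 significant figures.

5.93 × 10⁸ m

2GMr/d³ = a_tidal  ⇒  d = (2GMr / a_tidal)^(1/3)
d = (2 × 6.674×10⁻¹¹ × (8.68 × 10²⁵) × (2.09 × 10⁵) / (1.16 × 10⁻⁵))^(1/3)
  = 5.93 × 10⁸ m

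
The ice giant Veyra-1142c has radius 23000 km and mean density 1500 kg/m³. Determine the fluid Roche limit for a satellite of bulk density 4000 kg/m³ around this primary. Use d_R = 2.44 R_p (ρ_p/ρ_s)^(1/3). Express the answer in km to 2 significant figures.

40000 km

d_R = 2.44 × 23000 km × (1500/4000)^(1/3)
    = 40000 km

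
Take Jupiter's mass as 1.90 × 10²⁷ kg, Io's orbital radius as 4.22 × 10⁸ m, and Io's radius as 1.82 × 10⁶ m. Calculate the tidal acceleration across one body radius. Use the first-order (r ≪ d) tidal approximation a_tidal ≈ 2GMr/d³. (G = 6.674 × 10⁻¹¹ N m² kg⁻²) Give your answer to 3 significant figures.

The tidal stretch is the gradient of GM/d² times the body's extent r, hence the 1/d³ dependence.
Δa = 2GMr/d³
   = 2 × (6.674 × 10⁻¹¹) × (1.90 × 10²⁷) × (1.82 × 10⁶) / (4.22 × 10⁸)³
   = 6.14 × 10⁻³ m/s²

6.14 × 10⁻³ m/s²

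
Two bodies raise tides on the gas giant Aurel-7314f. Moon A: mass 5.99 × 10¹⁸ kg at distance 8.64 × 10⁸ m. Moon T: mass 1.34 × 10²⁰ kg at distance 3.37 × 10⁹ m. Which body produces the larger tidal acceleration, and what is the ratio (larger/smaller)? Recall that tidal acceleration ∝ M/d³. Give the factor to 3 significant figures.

Moon A, by a factor of ≈ 2.65

Tidal acceleration ∝ M/d³, so compare M/d³ for each.
Moon A: (5.99 × 10¹⁸) / (8.64 × 10⁸)³ = 9.287 × 10⁻⁹
Moon T: (1.34 × 10²⁰) / (3.37 × 10⁹)³ = 3.501 × 10⁻⁹
Ratio (larger/smaller) = 2.65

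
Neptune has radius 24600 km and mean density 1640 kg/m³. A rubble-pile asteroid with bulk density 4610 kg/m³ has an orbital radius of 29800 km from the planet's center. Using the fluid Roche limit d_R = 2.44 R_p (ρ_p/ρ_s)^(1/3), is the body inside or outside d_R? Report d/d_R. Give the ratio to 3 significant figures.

inside; d/d_R ≈ 0.701

d_R = 2.44 × (24600 km) × (1640/4610)^(1/3) = 42530 km
d/d_R = (29800) / (42530) = 0.701
Since d/d_R < 1, the body is inside the Roche limit.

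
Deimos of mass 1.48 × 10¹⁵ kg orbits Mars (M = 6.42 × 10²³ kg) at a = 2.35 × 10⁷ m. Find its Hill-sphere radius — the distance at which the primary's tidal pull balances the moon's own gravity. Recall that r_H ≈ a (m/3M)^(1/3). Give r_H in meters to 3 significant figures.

2.15 × 10⁴ m

r_H ≈ a (m/3M)^(1/3)
    = (2.35 × 10⁷) × (1.48 × 10¹⁵ / (3 × 6.42 × 10²³))^(1/3)
    = 2.15 × 10⁴ m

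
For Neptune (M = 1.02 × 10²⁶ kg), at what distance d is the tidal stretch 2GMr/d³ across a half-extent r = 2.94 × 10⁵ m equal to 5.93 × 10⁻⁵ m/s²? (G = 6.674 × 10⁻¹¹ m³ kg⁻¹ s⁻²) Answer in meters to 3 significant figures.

4.07 × 10⁸ m

2GMr/d³ = a_tidal  ⇒  d = (2GMr / a_tidal)^(1/3)
d = (2 × 6.674×10⁻¹¹ × (1.02 × 10²⁶) × (2.94 × 10⁵) / (5.93 × 10⁻⁵))^(1/3)
  = 4.07 × 10⁸ m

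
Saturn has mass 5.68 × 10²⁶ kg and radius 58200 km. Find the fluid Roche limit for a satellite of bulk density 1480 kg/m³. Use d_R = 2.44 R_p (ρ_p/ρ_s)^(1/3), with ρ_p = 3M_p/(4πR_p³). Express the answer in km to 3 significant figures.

1.10 × 10⁵ km

ρ_p = 3M_p/(4πR_p³) = 3 × (5.68 × 10²⁶) / (4π × (5.82 × 10⁷ m)³) = 688 kg/m³
d_R = 2.44 × 58200 km × (688/1480)^(1/3)
    = 1.10 × 10⁵ km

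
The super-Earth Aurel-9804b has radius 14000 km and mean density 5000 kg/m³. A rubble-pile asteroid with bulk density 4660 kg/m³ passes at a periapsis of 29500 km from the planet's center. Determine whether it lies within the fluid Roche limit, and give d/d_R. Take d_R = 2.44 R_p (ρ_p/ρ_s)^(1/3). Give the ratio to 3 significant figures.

d_R = 2.44 × (14000 km) × (5000/4660)^(1/3) = 34970 km
d/d_R = (29500) / (34970) = 0.844
Since d/d_R < 1, the body is inside the Roche limit.

inside; d/d_R ≈ 0.844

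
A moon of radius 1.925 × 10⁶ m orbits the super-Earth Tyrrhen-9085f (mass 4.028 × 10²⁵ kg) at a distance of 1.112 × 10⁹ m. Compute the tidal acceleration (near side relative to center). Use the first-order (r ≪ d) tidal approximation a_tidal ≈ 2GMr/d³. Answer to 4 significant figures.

7.527 × 10⁻⁶ m/s²

Δg = 2GMr/d³
   = 2 × (6.674 × 10⁻¹¹) × (4.028 × 10²⁵) × (1.925 × 10⁶) / (1.112 × 10⁹)³
   = 7.527 × 10⁻⁶ m/s²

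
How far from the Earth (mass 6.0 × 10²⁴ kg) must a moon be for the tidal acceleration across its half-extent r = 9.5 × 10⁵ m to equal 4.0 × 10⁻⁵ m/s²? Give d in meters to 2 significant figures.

2.7 × 10⁸ m

2GMr/d³ = a_tidal  ⇒  d = (2GMr / a_tidal)^(1/3)
d = (2 × 6.674×10⁻¹¹ × (6.0 × 10²⁴) × (9.5 × 10⁵) / (4.0 × 10⁻⁵))^(1/3)
  = 2.7 × 10⁸ m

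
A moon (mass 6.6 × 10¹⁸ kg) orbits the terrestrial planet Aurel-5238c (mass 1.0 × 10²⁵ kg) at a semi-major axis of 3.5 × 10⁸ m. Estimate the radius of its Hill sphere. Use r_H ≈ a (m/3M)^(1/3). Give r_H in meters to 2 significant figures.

r_H ≈ a (m/3M)^(1/3)
    = (3.5 × 10⁸) × (6.6 × 10¹⁸ / (3 × 1.0 × 10²⁵))^(1/3)
    = 2.1 × 10⁶ m

2.1 × 10⁶ m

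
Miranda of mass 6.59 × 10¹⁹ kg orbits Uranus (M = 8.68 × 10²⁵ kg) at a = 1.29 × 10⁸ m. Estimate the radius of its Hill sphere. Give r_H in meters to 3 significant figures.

8.16 × 10⁵ m

r_H ≈ a (m/3M)^(1/3)
    = (1.29 × 10⁸) × (6.59 × 10¹⁹ / (3 × 8.68 × 10²⁵))^(1/3)
    = 8.16 × 10⁵ m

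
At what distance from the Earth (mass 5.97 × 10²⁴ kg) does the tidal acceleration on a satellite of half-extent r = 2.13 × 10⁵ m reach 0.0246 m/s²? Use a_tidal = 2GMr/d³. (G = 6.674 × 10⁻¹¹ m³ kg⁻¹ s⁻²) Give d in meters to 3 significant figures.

1.90 × 10⁷ m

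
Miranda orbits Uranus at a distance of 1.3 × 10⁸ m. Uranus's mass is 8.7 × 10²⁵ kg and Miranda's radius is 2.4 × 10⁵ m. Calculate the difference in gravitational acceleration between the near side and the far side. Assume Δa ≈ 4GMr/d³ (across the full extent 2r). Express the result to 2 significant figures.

2.5 × 10⁻³ m/s²

Δa = 4GMr/d³
   = 4 × (6.674 × 10⁻¹¹) × (8.7 × 10²⁵) × (2.4 × 10⁵) / (1.3 × 10⁸)³
   = 2.5 × 10⁻³ m/s²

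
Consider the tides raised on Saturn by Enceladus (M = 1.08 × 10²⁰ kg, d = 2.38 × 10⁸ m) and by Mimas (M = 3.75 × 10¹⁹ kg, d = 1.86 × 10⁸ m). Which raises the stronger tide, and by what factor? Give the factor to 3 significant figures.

Enceladus, by a factor of ≈ 1.37

Tidal acceleration ∝ M/d³, so compare M/d³ for each.
Enceladus: (1.08 × 10²⁰) / (2.38 × 10⁸)³ = 8.011 × 10⁻⁶
Mimas: (3.75 × 10¹⁹) / (1.86 × 10⁸)³ = 5.828 × 10⁻⁶
Ratio (larger/smaller) = 1.37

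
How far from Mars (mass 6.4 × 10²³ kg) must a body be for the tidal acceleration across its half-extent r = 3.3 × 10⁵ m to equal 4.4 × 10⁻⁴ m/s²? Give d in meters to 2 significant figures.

2GMr/d³ = a_tidal  ⇒  d = (2GMr / a_tidal)^(1/3)
d = (2 × 6.674×10⁻¹¹ × (6.4 × 10²³) × (3.3 × 10⁵) / (4.4 × 10⁻⁴))^(1/3)
  = 4.0 × 10⁷ m

4.0 × 10⁷ m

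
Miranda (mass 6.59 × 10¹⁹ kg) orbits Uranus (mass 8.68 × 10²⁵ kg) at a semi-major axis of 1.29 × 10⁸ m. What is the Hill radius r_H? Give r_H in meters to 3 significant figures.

8.16 × 10⁵ m

r_H ≈ a (m/3M)^(1/3)
    = (1.29 × 10⁸) × (6.59 × 10¹⁹ / (3 × 8.68 × 10²⁵))^(1/3)
    = 8.16 × 10⁵ m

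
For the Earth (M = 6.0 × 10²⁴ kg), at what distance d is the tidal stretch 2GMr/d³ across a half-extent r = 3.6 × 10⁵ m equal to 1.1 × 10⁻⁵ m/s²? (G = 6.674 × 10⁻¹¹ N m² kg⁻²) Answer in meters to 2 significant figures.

2GMr/d³ = a_tidal  ⇒  d = (2GMr / a_tidal)^(1/3)
d = (2 × 6.674×10⁻¹¹ × (6.0 × 10²⁴) × (3.6 × 10⁵) / (1.1 × 10⁻⁵))^(1/3)
  = 3.0 × 10⁸ m

3.0 × 10⁸ m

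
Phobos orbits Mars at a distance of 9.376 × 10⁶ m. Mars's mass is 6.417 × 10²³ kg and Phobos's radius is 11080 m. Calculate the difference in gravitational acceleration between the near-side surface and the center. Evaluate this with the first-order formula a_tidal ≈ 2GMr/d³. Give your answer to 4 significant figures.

1.151 × 10⁻³ m/s²

Since r ≪ d, expand the inverse-square field across one radius to get the leading 2GMr/d³ term.
a_tidal = 2GMr/d³
        = 2 × (6.674 × 10⁻¹¹) × (6.417 × 10²³) × (11080) / (9.376 × 10⁶)³
        = 1.151 × 10⁻³ m/s²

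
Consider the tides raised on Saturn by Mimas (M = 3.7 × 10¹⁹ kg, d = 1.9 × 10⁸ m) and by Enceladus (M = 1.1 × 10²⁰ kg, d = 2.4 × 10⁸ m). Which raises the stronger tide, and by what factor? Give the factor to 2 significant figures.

Enceladus, by a factor of ≈ 1.5

Compare M/d³ for the two perturbers:
Mimas: (3.7 × 10¹⁹) / (1.9 × 10⁸)³ = 5.394 × 10⁻⁶
Enceladus: (1.1 × 10²⁰) / (2.4 × 10⁸)³ = 7.957 × 10⁻⁶
Ratio (larger/smaller) = 1.5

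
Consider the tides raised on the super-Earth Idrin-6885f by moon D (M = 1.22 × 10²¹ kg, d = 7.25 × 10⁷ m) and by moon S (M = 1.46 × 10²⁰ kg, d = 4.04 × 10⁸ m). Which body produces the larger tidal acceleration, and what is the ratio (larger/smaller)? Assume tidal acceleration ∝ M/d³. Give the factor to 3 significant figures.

Moon D, by a factor of ≈ 1450

Tidal stretch scales as M/d³; compute that for each body.
Moon D: (1.22 × 10²¹) / (7.25 × 10⁷)³ = 3.201 × 10⁻³
Moon S: (1.46 × 10²⁰) / (4.04 × 10⁸)³ = 2.214 × 10⁻⁶
Ratio (larger/smaller) = 1450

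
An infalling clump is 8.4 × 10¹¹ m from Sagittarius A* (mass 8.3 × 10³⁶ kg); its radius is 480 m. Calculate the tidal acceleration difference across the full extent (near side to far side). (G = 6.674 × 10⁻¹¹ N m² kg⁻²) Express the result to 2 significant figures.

1.8 × 10⁻⁶ m/s²

Δg = 4GMr/d³
   = 4 × (6.674 × 10⁻¹¹) × (8.3 × 10³⁶) × (480) / (8.4 × 10¹¹)³
   = 1.8 × 10⁻⁶ m/s²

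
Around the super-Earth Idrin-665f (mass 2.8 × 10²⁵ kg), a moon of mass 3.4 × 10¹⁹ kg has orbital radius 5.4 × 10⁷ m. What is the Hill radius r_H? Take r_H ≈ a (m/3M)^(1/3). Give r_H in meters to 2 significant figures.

4.0 × 10⁵ m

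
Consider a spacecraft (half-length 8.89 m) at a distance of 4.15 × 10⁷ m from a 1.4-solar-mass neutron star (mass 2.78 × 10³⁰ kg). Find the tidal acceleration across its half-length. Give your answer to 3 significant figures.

4.62 × 10⁻² m/s²

Δg = 2GMr/d³
   = 2 × (6.674 × 10⁻¹¹) × (2.78 × 10³⁰) × (8.89) / (4.15 × 10⁷)³
   = 4.62 × 10⁻² m/s²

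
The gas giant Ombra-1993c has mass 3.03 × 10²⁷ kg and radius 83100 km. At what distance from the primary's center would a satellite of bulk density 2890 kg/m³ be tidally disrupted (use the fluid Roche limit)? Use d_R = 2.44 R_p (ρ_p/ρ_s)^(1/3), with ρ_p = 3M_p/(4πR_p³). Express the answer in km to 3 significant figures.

ρ_p = 3M_p/(4πR_p³) = 3 × (3.03 × 10²⁷) / (4π × (8.31 × 10⁷ m)³) = 1260 kg/m³
d_R = 2.44 × 83100 km × (1260/2890)^(1/3)
    = 1.54 × 10⁵ km

1.54 × 10⁵ km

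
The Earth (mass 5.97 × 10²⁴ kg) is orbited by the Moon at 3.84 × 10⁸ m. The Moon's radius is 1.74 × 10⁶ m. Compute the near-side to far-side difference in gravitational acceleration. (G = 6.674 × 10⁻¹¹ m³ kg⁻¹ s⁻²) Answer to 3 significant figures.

4.90 × 10⁻⁵ m/s²

The field gradient is 2GM/d³; across the full diameter 2r the difference is 4GMr/d³.
a_tidal = 4GMr/d³
        = 4 × (6.674 × 10⁻¹¹) × (5.97 × 10²⁴) × (1.74 × 10⁶) / (3.84 × 10⁸)³
        = 4.90 × 10⁻⁵ m/s²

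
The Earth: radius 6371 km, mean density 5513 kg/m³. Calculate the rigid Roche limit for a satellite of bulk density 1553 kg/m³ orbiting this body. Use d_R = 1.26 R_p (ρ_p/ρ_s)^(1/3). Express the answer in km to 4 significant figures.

d_R = 1.26 × 6371 km × (5513/1553)^(1/3)
    = 12250 km

12250 km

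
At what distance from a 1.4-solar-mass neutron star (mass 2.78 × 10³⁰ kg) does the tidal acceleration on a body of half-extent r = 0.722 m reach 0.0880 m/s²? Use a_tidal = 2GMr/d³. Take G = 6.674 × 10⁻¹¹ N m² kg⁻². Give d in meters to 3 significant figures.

1.45 × 10⁷ m

2GMr/d³ = a_tidal  ⇒  d = (2GMr / a_tidal)^(1/3)
d = (2 × 6.674×10⁻¹¹ × (2.78 × 10³⁰) × (0.722) / (0.0880))^(1/3)
  = 1.45 × 10⁷ m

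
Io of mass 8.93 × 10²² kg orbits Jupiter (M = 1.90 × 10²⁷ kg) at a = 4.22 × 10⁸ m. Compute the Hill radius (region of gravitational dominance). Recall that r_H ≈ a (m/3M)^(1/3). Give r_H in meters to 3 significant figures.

1.06 × 10⁷ m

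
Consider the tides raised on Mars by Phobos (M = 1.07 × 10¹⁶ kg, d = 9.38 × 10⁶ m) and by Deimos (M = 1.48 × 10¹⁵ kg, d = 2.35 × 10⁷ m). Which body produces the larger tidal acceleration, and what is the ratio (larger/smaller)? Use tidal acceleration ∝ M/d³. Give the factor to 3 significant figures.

The tide-raising term goes as M/d³ (the gradient of a 1/d² field).
Phobos: (1.07 × 10¹⁶) / (9.38 × 10⁶)³ = 1.297 × 10⁻⁵
Deimos: (1.48 × 10¹⁵) / (2.35 × 10⁷)³ = 1.140 × 10⁻⁷
Ratio (larger/smaller) = 114

Phobos, by a factor of ≈ 114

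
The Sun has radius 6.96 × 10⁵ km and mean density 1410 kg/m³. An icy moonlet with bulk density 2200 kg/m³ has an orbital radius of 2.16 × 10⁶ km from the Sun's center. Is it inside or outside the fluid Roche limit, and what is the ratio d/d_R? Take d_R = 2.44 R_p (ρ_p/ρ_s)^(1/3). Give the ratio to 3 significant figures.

outside; d/d_R ≈ 1.48

d_R = 2.44 × (6.96 × 10⁵ km) × (1410/2200)^(1/3) = 1.464 × 10⁶ km
d/d_R = (2.16 × 10⁶) / (1.464 × 10⁶) = 1.48
Since d/d_R > 1, the body is outside the Roche limit.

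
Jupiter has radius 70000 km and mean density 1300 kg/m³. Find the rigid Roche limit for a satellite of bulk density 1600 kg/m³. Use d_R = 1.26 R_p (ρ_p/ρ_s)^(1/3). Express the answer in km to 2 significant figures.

82000 km

d_R = 1.26 × 70000 km × (1300/1600)^(1/3)
    = 82000 km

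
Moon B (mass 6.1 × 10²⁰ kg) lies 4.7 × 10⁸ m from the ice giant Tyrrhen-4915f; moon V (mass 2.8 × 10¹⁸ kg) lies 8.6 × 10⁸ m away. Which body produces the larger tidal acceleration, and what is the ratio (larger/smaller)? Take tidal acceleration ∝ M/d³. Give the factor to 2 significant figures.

The tide-raising term goes as M/d³ (the gradient of a 1/d² field).
Moon B: (6.1 × 10²⁰) / (4.7 × 10⁸)³ = 5.875 × 10⁻⁶
Moon V: (2.8 × 10¹⁸) / (8.6 × 10⁸)³ = 4.402 × 10⁻⁹
Ratio (larger/smaller) = 1300

Moon B, by a factor of ≈ 1300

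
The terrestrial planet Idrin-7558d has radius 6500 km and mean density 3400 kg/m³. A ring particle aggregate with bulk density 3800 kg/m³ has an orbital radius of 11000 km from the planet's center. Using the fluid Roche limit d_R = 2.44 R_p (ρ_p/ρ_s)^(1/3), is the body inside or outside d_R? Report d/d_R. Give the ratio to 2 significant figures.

inside; d/d_R ≈ 0.72

d_R = 2.44 × (6500 km) × (3400/3800)^(1/3) = 15280 km
d/d_R = (11000) / (15280) = 0.72
Since d/d_R < 1, the body is inside the Roche limit.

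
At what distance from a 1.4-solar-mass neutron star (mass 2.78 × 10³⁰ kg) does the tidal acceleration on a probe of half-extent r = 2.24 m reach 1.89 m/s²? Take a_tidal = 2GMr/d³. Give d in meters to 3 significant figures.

2GMr/d³ = a_tidal  ⇒  d = (2GMr / a_tidal)^(1/3)
d = (2 × 6.674×10⁻¹¹ × (2.78 × 10³⁰) × (2.24) / (1.89))^(1/3)
  = 7.60 × 10⁶ m

7.60 × 10⁶ m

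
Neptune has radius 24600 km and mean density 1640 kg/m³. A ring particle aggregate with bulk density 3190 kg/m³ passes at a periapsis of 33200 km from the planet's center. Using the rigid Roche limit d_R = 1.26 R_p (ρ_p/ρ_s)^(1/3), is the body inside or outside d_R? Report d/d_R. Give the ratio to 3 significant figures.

outside; d/d_R ≈ 1.34

d_R = 1.26 × (24600 km) × (1640/3190)^(1/3) = 24830 km
d/d_R = (33200) / (24830) = 1.34
Since d/d_R > 1, the body is outside the Roche limit.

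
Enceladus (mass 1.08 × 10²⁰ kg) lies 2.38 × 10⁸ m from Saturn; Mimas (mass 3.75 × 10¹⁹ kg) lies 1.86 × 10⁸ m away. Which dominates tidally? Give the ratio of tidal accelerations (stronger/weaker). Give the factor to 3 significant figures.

Enceladus, by a factor of ≈ 1.37

Tidal stretch scales as M/d³; compute that for each body.
Enceladus: (1.08 × 10²⁰) / (2.38 × 10⁸)³ = 8.011 × 10⁻⁶
Mimas: (3.75 × 10¹⁹) / (1.86 × 10⁸)³ = 5.828 × 10⁻⁶
Ratio (larger/smaller) = 1.37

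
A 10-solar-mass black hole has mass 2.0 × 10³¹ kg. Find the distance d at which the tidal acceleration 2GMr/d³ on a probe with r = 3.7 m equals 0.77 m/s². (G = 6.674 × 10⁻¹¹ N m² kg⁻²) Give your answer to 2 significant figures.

2.3 × 10⁷ m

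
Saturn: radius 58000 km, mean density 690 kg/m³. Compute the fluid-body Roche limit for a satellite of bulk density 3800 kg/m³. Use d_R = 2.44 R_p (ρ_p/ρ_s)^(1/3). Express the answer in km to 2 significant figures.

80000 km

d_R = 2.44 × 58000 km × (690/3800)^(1/3)
    = 80000 km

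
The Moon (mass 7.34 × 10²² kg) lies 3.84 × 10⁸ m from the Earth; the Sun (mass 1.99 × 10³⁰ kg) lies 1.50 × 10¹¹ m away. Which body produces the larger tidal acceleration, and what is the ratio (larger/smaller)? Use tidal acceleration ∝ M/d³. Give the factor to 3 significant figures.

The tide-raising term goes as M/d³ (the gradient of a 1/d² field).
The Moon: (7.34 × 10²²) / (3.84 × 10⁸)³ = 1.296 × 10⁻³
The Sun: (1.99 × 10³⁰) / (1.50 × 10¹¹)³ = 5.896 × 10⁻⁴
Ratio (larger/smaller) = 2.20

The Moon, by a factor of ≈ 2.20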